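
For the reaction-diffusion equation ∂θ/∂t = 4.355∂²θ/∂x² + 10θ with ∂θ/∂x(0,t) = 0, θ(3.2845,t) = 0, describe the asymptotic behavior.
θ grows unboundedly. Reaction dominates diffusion (r=10 > κπ²/(4L²)≈1); solution grows exponentially.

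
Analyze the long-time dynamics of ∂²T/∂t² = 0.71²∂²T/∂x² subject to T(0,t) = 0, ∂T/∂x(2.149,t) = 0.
Long-time behavior: T oscillates (no decay). Energy is conserved; the solution oscillates indefinitely as standing waves.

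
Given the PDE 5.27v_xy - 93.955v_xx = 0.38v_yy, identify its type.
Rewriting in standard form: -93.955v_xx + 5.27v_xy - 0.38v_yy = 0. The second-order coefficients are A = -93.955, B = 5.27, C = -0.38. Since B² - 4AC = -115.0387 < 0, this is an elliptic PDE.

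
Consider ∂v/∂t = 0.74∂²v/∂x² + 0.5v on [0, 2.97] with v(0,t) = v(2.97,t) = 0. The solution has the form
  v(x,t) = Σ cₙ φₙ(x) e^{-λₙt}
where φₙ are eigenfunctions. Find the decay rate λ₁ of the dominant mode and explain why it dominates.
Eigenvalues: λₙ = 0.74n²π²/2.97² - 0.5.
First three modes:
  n=1: λ₁ = 0.74π²/2.97² - 0.5 ≈ 0.328
  n=2: λ₂ = 2.96π²/2.97² - 0.5 ≈ 2.812
  n=3: λ₃ = 6.66π²/2.97² - 0.5 ≈ 6.952
Since 0.74π²/2.97² ≈ 0.828 > 0.5, all λₙ > 0.
The n=1 mode decays slowest → dominates as t → ∞.
Asymptotic: v ~ c₁ sin(πx/2.97) e^{-λ₁t} with decay rate λ₁ ≈ 0.328.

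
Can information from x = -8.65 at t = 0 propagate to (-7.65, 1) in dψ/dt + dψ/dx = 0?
Yes. The characteristic through (-7.65, 1) passes through x = -8.65.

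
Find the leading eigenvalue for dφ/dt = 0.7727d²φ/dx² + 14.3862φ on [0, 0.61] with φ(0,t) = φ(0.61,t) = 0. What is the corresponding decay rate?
Eigenvalues: λₙ = 0.7727n²π²/0.61² - 14.3862.
First three modes:
  n=1: λ₁ = 0.7727π²/0.61² - 14.3862 ≈ 6.109
  n=2: λ₂ = 3.0908π²/0.61² - 14.3862 ≈ 67.594
  n=3: λ₃ = 6.9543π²/0.61² - 14.3862 ≈ 170.07
Since 0.7727π²/0.61² ≈ 20.495 > 14.3862, all λₙ > 0.
The n=1 mode decays slowest → dominates as t → ∞.
Asymptotic: φ ~ c₁ sin(πx/0.61) e^{-λ₁t} with decay rate λ₁ ≈ 6.109.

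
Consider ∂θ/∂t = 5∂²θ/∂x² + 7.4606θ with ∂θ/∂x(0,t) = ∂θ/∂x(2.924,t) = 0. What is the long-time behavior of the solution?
As t → ∞, θ grows unboundedly. With Neumann BCs the constant mode has diffusion eigenvalue 0, so any r > 0 makes it grow like e^(7.4606t); solution grows exponentially.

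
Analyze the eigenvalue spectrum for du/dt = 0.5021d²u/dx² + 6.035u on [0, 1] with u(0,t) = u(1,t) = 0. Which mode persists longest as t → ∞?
Eigenvalues: λₙ = 0.5021n²π²/1² - 6.035.
First three modes:
  n=1: λ₁ = 0.5021π² - 6.035 ≈ -1.079
  n=2: λ₂ = 2.0084π² - 6.035 ≈ 13.787
  n=3: λ₃ = 4.5189π² - 6.035 ≈ 38.565
Since 0.5021π² ≈ 4.956 < 6.035, λ₁ < 0.
The n=1 mode grows fastest (−λₙ is largest for n=1) → dominates.
Asymptotic: u ~ c₁ sin(πx/1) e^{1.079t} (exponential growth at rate −λ₁ ≈ 1.079).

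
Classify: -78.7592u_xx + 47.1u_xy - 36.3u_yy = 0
Elliptic (discriminant = -9217.42584).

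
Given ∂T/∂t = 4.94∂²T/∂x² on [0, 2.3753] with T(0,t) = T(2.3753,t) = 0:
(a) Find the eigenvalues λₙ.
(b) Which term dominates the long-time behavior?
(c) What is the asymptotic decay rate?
Eigenvalues: λₙ = 4.94n²π²/2.3753².
First three modes:
  n=1: λ₁ = 4.94π²/2.3753² ≈ 8.642
  n=2: λ₂ = 19.76π²/2.3753² ≈ 34.566 (4× faster decay)
  n=3: λ₃ = 44.46π²/2.3753² ≈ 77.774 (9× faster decay)
As t → ∞, higher modes decay exponentially faster. The n=1 mode dominates: T ~ c₁ sin(πx/2.3753) e^{-λ₁t}.
Decay rate: λ₁ = 4.94π²/2.3753² ≈ 8.642.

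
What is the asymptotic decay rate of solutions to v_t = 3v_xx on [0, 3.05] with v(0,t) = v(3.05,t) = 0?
Eigenvalues: λₙ = 3n²π²/3.05².
First three modes:
  n=1: λ₁ = 3π²/3.05² ≈ 3.183
  n=2: λ₂ = 12π²/3.05² ≈ 12.732 (4× faster decay)
  n=3: λ₃ = 27π²/3.05² ≈ 28.646 (9× faster decay)
As t → ∞, higher modes decay exponentially faster. The n=1 mode dominates: v ~ c₁ sin(πx/3.05) e^{-λ₁t}.
Decay rate: λ₁ = 3π²/3.05² ≈ 3.183.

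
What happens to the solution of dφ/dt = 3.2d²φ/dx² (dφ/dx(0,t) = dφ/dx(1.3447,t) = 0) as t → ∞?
φ → constant (steady state). Heat is conserved (no flux at boundaries); solution approaches the spatial average.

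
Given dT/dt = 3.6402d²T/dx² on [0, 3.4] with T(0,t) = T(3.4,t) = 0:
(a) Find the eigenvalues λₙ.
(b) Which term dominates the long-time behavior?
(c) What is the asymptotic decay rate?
Eigenvalues: λₙ = 3.6402n²π²/3.4².
First three modes:
  n=1: λ₁ = 3.6402π²/3.4² ≈ 3.108
  n=2: λ₂ = 14.5608π²/3.4² ≈ 12.432 (4× faster decay)
  n=3: λ₃ = 32.7618π²/3.4² ≈ 27.971 (9× faster decay)
As t → ∞, higher modes decay exponentially faster. The n=1 mode dominates: T ~ c₁ sin(πx/3.4) e^{-λ₁t}.
Decay rate: λ₁ = 3.6402π²/3.4² ≈ 3.108.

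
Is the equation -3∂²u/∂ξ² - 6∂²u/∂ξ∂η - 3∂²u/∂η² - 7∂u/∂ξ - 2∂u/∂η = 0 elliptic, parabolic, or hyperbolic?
Computing B² - 4AC with A = -3, B = -6, C = -3: discriminant = 0 (zero). Answer: parabolic.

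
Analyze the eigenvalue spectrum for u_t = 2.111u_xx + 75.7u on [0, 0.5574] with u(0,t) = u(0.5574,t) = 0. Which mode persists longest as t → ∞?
Eigenvalues: λₙ = 2.111n²π²/0.5574² - 75.7.
First three modes:
  n=1: λ₁ = 2.111π²/0.5574² - 75.7 ≈ -8.641
  n=2: λ₂ = 8.444π²/0.5574² - 75.7 ≈ 192.534
  n=3: λ₃ = 18.999π²/0.5574² - 75.7 ≈ 527.827
Since 2.111π²/0.5574² ≈ 67.059 < 75.7, λ₁ < 0.
The n=1 mode grows fastest (−λₙ is largest for n=1) → dominates.
Asymptotic: u ~ c₁ sin(πx/0.5574) e^{8.641t} (exponential growth at rate −λ₁ ≈ 8.641).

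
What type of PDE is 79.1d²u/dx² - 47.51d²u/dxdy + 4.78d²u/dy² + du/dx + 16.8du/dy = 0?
With A = 79.1, B = -47.51, C = 4.78, the discriminant is 744.8081. This is a hyperbolic PDE.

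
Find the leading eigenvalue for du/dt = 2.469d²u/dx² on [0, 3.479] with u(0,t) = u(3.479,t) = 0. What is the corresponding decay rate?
Eigenvalues: λₙ = 2.469n²π²/3.479².
First three modes:
  n=1: λ₁ = 2.469π²/3.479² ≈ 2.013
  n=2: λ₂ = 9.876π²/3.479² ≈ 8.053 (4× faster decay)
  n=3: λ₃ = 22.221π²/3.479² ≈ 18.12 (9× faster decay)
As t → ∞, higher modes decay exponentially faster. The n=1 mode dominates: u ~ c₁ sin(πx/3.479) e^{-λ₁t}.
Decay rate: λ₁ = 2.469π²/3.479² ≈ 2.013.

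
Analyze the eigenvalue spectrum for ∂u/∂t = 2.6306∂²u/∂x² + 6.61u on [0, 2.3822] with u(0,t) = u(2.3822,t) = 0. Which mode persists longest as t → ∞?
Eigenvalues: λₙ = 2.6306n²π²/2.3822² - 6.61.
First three modes:
  n=1: λ₁ = 2.6306π²/2.3822² - 6.61 ≈ -2.035
  n=2: λ₂ = 10.5224π²/2.3822² - 6.61 ≈ 11.69
  n=3: λ₃ = 23.6754π²/2.3822² - 6.61 ≈ 34.566
Since 2.6306π²/2.3822² ≈ 4.575 < 6.61, λ₁ < 0.
The n=1 mode grows fastest (−λₙ is largest for n=1) → dominates.
Asymptotic: u ~ c₁ sin(πx/2.3822) e^{2.035t} (exponential growth at rate −λ₁ ≈ 2.035).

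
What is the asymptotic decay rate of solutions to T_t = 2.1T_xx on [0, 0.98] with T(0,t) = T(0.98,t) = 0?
Eigenvalues: λₙ = 2.1n²π²/0.98².
First three modes:
  n=1: λ₁ = 2.1π²/0.98² ≈ 21.581
  n=2: λ₂ = 8.4π²/0.98² ≈ 86.323 (4× faster decay)
  n=3: λ₃ = 18.9π²/0.98² ≈ 194.227 (9× faster decay)
As t → ∞, higher modes decay exponentially faster. The n=1 mode dominates: T ~ c₁ sin(πx/0.98) e^{-λ₁t}.
Decay rate: λ₁ = 2.1π²/0.98² ≈ 21.581.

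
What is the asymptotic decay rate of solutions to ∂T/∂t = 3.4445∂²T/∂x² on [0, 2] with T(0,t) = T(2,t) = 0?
Eigenvalues: λₙ = 3.4445n²π²/2².
First three modes:
  n=1: λ₁ = 3.4445π²/2² ≈ 8.499
  n=2: λ₂ = 13.778π²/2² ≈ 33.996 (4× faster decay)
  n=3: λ₃ = 31.0005π²/2² ≈ 76.491 (9× faster decay)
As t → ∞, higher modes decay exponentially faster. The n=1 mode dominates: T ~ c₁ sin(πx/2) e^{-λ₁t}.
Decay rate: λ₁ = 3.4445π²/2² ≈ 8.499.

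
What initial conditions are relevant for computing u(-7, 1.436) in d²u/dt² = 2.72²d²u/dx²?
Domain of dependence: [-10.90592, -3.09408]. Signals travel at speed 2.72, so data within |x - -7| ≤ 2.72·1.436 = 3.90592 can reach the point.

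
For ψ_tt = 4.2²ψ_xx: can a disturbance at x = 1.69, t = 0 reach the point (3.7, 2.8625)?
Yes. The domain of dependence is [-8.3225, 15.7225], and 1.69 ∈ [-8.3225, 15.7225].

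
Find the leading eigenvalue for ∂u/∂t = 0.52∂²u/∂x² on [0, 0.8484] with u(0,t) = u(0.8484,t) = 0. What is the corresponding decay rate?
Eigenvalues: λₙ = 0.52n²π²/0.8484².
First three modes:
  n=1: λ₁ = 0.52π²/0.8484² ≈ 7.13
  n=2: λ₂ = 2.08π²/0.8484² ≈ 28.521 (4× faster decay)
  n=3: λ₃ = 4.68π²/0.8484² ≈ 64.172 (9× faster decay)
As t → ∞, higher modes decay exponentially faster. The n=1 mode dominates: u ~ c₁ sin(πx/0.8484) e^{-λ₁t}.
Decay rate: λ₁ = 0.52π²/0.8484² ≈ 7.13.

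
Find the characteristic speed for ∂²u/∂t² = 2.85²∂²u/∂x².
Speed = 2.85. Information travels along characteristics x = x₀ ± 2.85t.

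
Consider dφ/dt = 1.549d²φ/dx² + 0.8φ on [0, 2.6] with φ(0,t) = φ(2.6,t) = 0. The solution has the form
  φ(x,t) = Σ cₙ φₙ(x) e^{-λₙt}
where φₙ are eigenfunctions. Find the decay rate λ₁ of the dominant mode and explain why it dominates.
Eigenvalues: λₙ = 1.549n²π²/2.6² - 0.8.
First three modes:
  n=1: λ₁ = 1.549π²/2.6² - 0.8 ≈ 1.462
  n=2: λ₂ = 6.196π²/2.6² - 0.8 ≈ 8.246
  n=3: λ₃ = 13.941π²/2.6² - 0.8 ≈ 19.554
Since 1.549π²/2.6² ≈ 2.262 > 0.8, all λₙ > 0.
The n=1 mode decays slowest → dominates as t → ∞.
Asymptotic: φ ~ c₁ sin(πx/2.6) e^{-λ₁t} with decay rate λ₁ ≈ 1.462.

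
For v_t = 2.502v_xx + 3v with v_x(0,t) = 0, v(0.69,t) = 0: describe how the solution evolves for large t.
v → 0. Diffusion dominates reaction (r=3 < κπ²/(4L²)≈12.97); solution decays.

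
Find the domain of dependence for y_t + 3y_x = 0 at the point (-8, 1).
A single point: x = -11. The characteristic through (-8, 1) is x - 3t = const, so x = -8 - 3·1 = -11.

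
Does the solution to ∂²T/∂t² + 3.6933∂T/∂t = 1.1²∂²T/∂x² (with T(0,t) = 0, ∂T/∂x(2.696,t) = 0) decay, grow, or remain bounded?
T → 0. Damping (γ=3.6933) dissipates energy; oscillations decay exponentially.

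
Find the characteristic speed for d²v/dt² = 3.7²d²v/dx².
Speed = 3.7. Information travels along characteristics x = x₀ ± 3.7t.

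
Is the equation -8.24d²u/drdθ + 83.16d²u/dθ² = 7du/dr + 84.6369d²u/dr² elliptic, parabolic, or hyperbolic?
Rewriting in standard form: -84.6369d²u/dr² - 8.24d²u/drdθ + 83.16d²u/dθ² - 7du/dr = 0. Computing B² - 4AC with A = -84.6369, B = -8.24, C = 83.16: discriminant = 28221.516016 (positive). Answer: hyperbolic.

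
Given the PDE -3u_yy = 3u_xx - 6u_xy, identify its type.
Rewriting in standard form: -3u_xx + 6u_xy - 3u_yy = 0. The second-order coefficients are A = -3, B = 6, C = -3. Since B² - 4AC = 0 = 0, this is a parabolic PDE.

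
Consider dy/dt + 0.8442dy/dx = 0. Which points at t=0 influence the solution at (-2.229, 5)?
A single point: x = -6.45. The characteristic through (-2.229, 5) is x - 0.8442t = const, so x = -2.229 - 0.8442·5 = -6.45.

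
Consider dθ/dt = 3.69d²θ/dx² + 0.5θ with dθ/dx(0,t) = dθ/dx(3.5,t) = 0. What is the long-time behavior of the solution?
As t → ∞, θ grows unboundedly. With Neumann BCs the constant mode has diffusion eigenvalue 0, so any r > 0 makes it grow like e^(0.5t); solution grows exponentially.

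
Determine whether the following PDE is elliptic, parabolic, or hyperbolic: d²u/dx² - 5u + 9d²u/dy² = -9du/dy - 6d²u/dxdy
Rewriting in standard form: d²u/dx² + 6d²u/dxdy + 9d²u/dy² + 9du/dy - 5u = 0. Coefficients: A = 1, B = 6, C = 9. B² - 4AC = 0, which is zero, so the equation is parabolic.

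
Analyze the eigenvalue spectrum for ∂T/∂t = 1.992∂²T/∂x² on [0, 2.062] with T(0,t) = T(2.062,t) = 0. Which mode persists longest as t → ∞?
Eigenvalues: λₙ = 1.992n²π²/2.062².
First three modes:
  n=1: λ₁ = 1.992π²/2.062² ≈ 4.624
  n=2: λ₂ = 7.968π²/2.062² ≈ 18.496 (4× faster decay)
  n=3: λ₃ = 17.928π²/2.062² ≈ 41.615 (9× faster decay)
As t → ∞, higher modes decay exponentially faster. The n=1 mode dominates: T ~ c₁ sin(πx/2.062) e^{-λ₁t}.
Decay rate: λ₁ = 1.992π²/2.062² ≈ 4.624.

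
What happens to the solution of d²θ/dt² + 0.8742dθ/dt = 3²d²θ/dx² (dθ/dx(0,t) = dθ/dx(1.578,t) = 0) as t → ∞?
θ → constant (steady state). Damping (γ=0.8742) dissipates the nonconstant modes; with Neumann BCs the spatial average obeys M''+γM'=0 and tends to a finite limit.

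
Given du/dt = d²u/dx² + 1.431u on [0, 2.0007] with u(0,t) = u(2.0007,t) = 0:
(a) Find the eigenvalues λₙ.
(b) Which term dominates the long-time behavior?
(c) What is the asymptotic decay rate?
Eigenvalues: λₙ = n²π²/2.0007² - 1.431.
First three modes:
  n=1: λ₁ = π²/2.0007² - 1.431 ≈ 1.035
  n=2: λ₂ = 4π²/2.0007² - 1.431 ≈ 8.432
  n=3: λ₃ = 9π²/2.0007² - 1.431 ≈ 20.76
Since π²/2.0007² ≈ 2.466 > 1.431, all λₙ > 0.
The n=1 mode decays slowest → dominates as t → ∞.
Asymptotic: u ~ c₁ sin(πx/2.0007) e^{-λ₁t} with decay rate λ₁ ≈ 1.035.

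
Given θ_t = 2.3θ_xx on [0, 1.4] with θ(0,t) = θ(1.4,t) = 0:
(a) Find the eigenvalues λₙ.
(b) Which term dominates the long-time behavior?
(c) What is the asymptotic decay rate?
Eigenvalues: λₙ = 2.3n²π²/1.4².
First three modes:
  n=1: λ₁ = 2.3π²/1.4² ≈ 11.582
  n=2: λ₂ = 9.2π²/1.4² ≈ 46.327 (4× faster decay)
  n=3: λ₃ = 20.7π²/1.4² ≈ 104.235 (9× faster decay)
As t → ∞, higher modes decay exponentially faster. The n=1 mode dominates: θ ~ c₁ sin(πx/1.4) e^{-λ₁t}.
Decay rate: λ₁ = 2.3π²/1.4² ≈ 11.582.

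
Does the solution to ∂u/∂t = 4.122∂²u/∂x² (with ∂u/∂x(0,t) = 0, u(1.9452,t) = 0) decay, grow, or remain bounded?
u → 0. Heat escapes through the Dirichlet boundary.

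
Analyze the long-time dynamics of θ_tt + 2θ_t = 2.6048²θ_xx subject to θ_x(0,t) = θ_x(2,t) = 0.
Long-time behavior: θ → constant (steady state). Damping (γ=2) dissipates the nonconstant modes; with Neumann BCs the spatial average obeys M''+γM'=0 and tends to a finite limit.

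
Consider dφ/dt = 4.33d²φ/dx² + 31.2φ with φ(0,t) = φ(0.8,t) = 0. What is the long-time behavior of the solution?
As t → ∞, φ → 0. Diffusion dominates reaction (r=31.2 < κπ²/L²≈66.77); solution decays.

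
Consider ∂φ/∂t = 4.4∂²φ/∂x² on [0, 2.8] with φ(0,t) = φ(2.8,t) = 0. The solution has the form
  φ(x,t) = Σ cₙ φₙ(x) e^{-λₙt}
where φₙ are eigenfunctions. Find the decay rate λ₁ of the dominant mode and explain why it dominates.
Eigenvalues: λₙ = 4.4n²π²/2.8².
First three modes:
  n=1: λ₁ = 4.4π²/2.8² ≈ 5.539
  n=2: λ₂ = 17.6π²/2.8² ≈ 22.156 (4× faster decay)
  n=3: λ₃ = 39.6π²/2.8² ≈ 49.852 (9× faster decay)
As t → ∞, higher modes decay exponentially faster. The n=1 mode dominates: φ ~ c₁ sin(πx/2.8) e^{-λ₁t}.
Decay rate: λ₁ = 4.4π²/2.8² ≈ 5.539.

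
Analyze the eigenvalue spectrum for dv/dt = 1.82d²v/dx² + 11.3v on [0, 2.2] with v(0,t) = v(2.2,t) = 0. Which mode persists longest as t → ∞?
Eigenvalues: λₙ = 1.82n²π²/2.2² - 11.3.
First three modes:
  n=1: λ₁ = 1.82π²/2.2² - 11.3 ≈ -7.589
  n=2: λ₂ = 7.28π²/2.2² - 11.3 ≈ 3.545
  n=3: λ₃ = 16.38π²/2.2² - 11.3 ≈ 22.102
Since 1.82π²/2.2² ≈ 3.711 < 11.3, λ₁ < 0.
The n=1 mode grows fastest (−λₙ is largest for n=1) → dominates.
Asymptotic: v ~ c₁ sin(πx/2.2) e^{7.589t} (exponential growth at rate −λ₁ ≈ 7.589).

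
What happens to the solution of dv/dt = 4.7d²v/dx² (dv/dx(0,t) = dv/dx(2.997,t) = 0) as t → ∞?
v → constant (steady state). Heat is conserved (no flux at boundaries); solution approaches the spatial average.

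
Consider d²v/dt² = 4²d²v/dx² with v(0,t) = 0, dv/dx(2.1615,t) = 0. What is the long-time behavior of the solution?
As t → ∞, v oscillates (no decay). Energy is conserved; the solution oscillates indefinitely as standing waves.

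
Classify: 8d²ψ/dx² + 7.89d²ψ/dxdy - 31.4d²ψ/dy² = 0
Hyperbolic (discriminant = 1067.0521).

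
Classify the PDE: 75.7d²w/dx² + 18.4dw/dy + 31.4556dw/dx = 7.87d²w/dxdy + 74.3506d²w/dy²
Rewriting in standard form: 75.7d²w/dx² - 7.87d²w/dxdy - 74.3506d²w/dy² + 31.4556dw/dx + 18.4dw/dy = 0. A = 75.7, B = -7.87, C = -74.3506. Discriminant B² - 4AC = 22575.29858. Since 22575.29858 > 0, hyperbolic.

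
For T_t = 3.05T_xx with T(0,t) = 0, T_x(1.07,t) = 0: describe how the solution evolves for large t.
T → 0. Heat escapes through the Dirichlet boundary.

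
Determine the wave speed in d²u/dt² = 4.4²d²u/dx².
Speed = 4.4. Information travels along characteristics x = x₀ ± 4.4t.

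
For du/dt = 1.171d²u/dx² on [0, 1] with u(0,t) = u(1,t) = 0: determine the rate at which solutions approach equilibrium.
Eigenvalues: λₙ = 1.171n²π².
First three modes:
  n=1: λ₁ = 1.171π² ≈ 11.557
  n=2: λ₂ = 4.684π² ≈ 46.229 (4× faster decay)
  n=3: λ₃ = 10.539π² ≈ 104.016 (9× faster decay)
As t → ∞, higher modes decay exponentially faster. The n=1 mode dominates: u ~ c₁ sin(πx) e^{-λ₁t}.
Decay rate: λ₁ = 1.171π² ≈ 11.557.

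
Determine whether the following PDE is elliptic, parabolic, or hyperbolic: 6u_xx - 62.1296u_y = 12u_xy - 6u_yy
Rewriting in standard form: 6u_xx - 12u_xy + 6u_yy - 62.1296u_y = 0. Coefficients: A = 6, B = -12, C = 6. B² - 4AC = 0, which is zero, so the equation is parabolic.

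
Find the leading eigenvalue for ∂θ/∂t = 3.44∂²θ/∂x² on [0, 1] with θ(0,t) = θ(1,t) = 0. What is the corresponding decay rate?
Eigenvalues: λₙ = 3.44n²π².
First three modes:
  n=1: λ₁ = 3.44π² ≈ 33.951
  n=2: λ₂ = 13.76π² ≈ 135.806 (4× faster decay)
  n=3: λ₃ = 30.96π² ≈ 305.563 (9× faster decay)
As t → ∞, higher modes decay exponentially faster. The n=1 mode dominates: θ ~ c₁ sin(πx) e^{-λ₁t}.
Decay rate: λ₁ = 3.44π² ≈ 33.951.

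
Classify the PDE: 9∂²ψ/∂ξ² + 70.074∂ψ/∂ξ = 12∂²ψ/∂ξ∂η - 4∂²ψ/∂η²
Rewriting in standard form: 9∂²ψ/∂ξ² - 12∂²ψ/∂ξ∂η + 4∂²ψ/∂η² + 70.074∂ψ/∂ξ = 0. A = 9, B = -12, C = 4. Discriminant B² - 4AC = 0. Since 0 = 0, parabolic.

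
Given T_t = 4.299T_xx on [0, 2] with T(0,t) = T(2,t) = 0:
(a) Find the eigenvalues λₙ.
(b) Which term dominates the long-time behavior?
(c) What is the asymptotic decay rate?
Eigenvalues: λₙ = 4.299n²π²/2².
First three modes:
  n=1: λ₁ = 4.299π²/2² ≈ 10.607
  n=2: λ₂ = 17.196π²/2² ≈ 42.429 (4× faster decay)
  n=3: λ₃ = 38.691π²/2² ≈ 95.466 (9× faster decay)
As t → ∞, higher modes decay exponentially faster. The n=1 mode dominates: T ~ c₁ sin(πx/2) e^{-λ₁t}.
Decay rate: λ₁ = 4.299π²/2² ≈ 10.607.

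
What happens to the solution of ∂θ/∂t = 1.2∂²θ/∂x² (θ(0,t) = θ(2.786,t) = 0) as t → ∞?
θ → 0. Heat diffuses out through both boundaries.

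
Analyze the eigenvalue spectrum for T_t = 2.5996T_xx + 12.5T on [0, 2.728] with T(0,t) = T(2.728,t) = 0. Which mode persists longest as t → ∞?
Eigenvalues: λₙ = 2.5996n²π²/2.728² - 12.5.
First three modes:
  n=1: λ₁ = 2.5996π²/2.728² - 12.5 ≈ -9.052
  n=2: λ₂ = 10.3984π²/2.728² - 12.5 ≈ 1.29
  n=3: λ₃ = 23.3964π²/2.728² - 12.5 ≈ 18.528
Since 2.5996π²/2.728² ≈ 3.448 < 12.5, λ₁ < 0.
The n=1 mode grows fastest (−λₙ is largest for n=1) → dominates.
Asymptotic: T ~ c₁ sin(πx/2.728) e^{9.052t} (exponential growth at rate −λ₁ ≈ 9.052).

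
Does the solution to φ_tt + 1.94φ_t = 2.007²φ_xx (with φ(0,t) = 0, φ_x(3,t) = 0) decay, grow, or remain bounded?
φ → 0. Damping (γ=1.94) dissipates energy; oscillations decay exponentially.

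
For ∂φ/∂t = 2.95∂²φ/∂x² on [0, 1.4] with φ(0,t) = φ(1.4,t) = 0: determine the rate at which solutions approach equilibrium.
Eigenvalues: λₙ = 2.95n²π²/1.4².
First three modes:
  n=1: λ₁ = 2.95π²/1.4² ≈ 14.855
  n=2: λ₂ = 11.8π²/1.4² ≈ 59.419 (4× faster decay)
  n=3: λ₃ = 26.55π²/1.4² ≈ 133.693 (9× faster decay)
As t → ∞, higher modes decay exponentially faster. The n=1 mode dominates: φ ~ c₁ sin(πx/1.4) e^{-λ₁t}.
Decay rate: λ₁ = 2.95π²/1.4² ≈ 14.855.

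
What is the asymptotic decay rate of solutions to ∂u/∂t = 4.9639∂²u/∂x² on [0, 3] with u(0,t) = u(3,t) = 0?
Eigenvalues: λₙ = 4.9639n²π²/3².
First three modes:
  n=1: λ₁ = 4.9639π²/3² ≈ 5.444
  n=2: λ₂ = 19.8556π²/3² ≈ 21.774 (4× faster decay)
  n=3: λ₃ = 44.6751π²/3² ≈ 48.992 (9× faster decay)
As t → ∞, higher modes decay exponentially faster. The n=1 mode dominates: u ~ c₁ sin(πx/3) e^{-λ₁t}.
Decay rate: λ₁ = 4.9639π²/3² ≈ 5.444.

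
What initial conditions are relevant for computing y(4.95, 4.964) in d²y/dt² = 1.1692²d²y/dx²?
Domain of dependence: [-0.8539088, 10.7539088]. Signals travel at speed 1.1692, so data within |x - 4.95| ≤ 1.1692·4.964 = 5.8039088 can reach the point.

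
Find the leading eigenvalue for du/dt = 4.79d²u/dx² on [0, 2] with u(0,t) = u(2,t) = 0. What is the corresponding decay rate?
Eigenvalues: λₙ = 4.79n²π²/2².
First three modes:
  n=1: λ₁ = 4.79π²/2² ≈ 11.819
  n=2: λ₂ = 19.16π²/2² ≈ 47.275 (4× faster decay)
  n=3: λ₃ = 43.11π²/2² ≈ 106.37 (9× faster decay)
As t → ∞, higher modes decay exponentially faster. The n=1 mode dominates: u ~ c₁ sin(πx/2) e^{-λ₁t}.
Decay rate: λ₁ = 4.79π²/2² ≈ 11.819.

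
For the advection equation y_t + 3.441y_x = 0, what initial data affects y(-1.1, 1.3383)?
A single point: x = -5.7050903. The characteristic through (-1.1, 1.3383) is x - 3.441t = const, so x = -1.1 - 3.441·1.3383 = -5.7050903.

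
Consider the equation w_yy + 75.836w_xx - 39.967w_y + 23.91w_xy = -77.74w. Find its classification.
Rewriting in standard form: 75.836w_xx + 23.91w_xy + w_yy - 39.967w_y + 77.74w = 0. Hyperbolic. (A = 75.836, B = 23.91, C = 1 gives B² - 4AC = 268.3441.)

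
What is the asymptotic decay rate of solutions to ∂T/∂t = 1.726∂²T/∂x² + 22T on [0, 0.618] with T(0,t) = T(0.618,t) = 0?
Eigenvalues: λₙ = 1.726n²π²/0.618² - 22.
First three modes:
  n=1: λ₁ = 1.726π²/0.618² - 22 ≈ 22.603
  n=2: λ₂ = 6.904π²/0.618² - 22 ≈ 156.412
  n=3: λ₃ = 15.534π²/0.618² - 22 ≈ 379.427
Since 1.726π²/0.618² ≈ 44.603 > 22, all λₙ > 0.
The n=1 mode decays slowest → dominates as t → ∞.
Asymptotic: T ~ c₁ sin(πx/0.618) e^{-λ₁t} with decay rate λ₁ ≈ 22.603.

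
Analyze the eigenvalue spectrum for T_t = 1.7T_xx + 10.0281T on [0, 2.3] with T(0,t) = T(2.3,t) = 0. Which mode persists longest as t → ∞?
Eigenvalues: λₙ = 1.7n²π²/2.3² - 10.0281.
First three modes:
  n=1: λ₁ = 1.7π²/2.3² - 10.0281 ≈ -6.856
  n=2: λ₂ = 6.8π²/2.3² - 10.0281 ≈ 2.659
  n=3: λ₃ = 15.3π²/2.3² - 10.0281 ≈ 18.517
Since 1.7π²/2.3² ≈ 3.172 < 10.0281, λ₁ < 0.
The n=1 mode grows fastest (−λₙ is largest for n=1) → dominates.
Asymptotic: T ~ c₁ sin(πx/2.3) e^{6.856t} (exponential growth at rate −λ₁ ≈ 6.856).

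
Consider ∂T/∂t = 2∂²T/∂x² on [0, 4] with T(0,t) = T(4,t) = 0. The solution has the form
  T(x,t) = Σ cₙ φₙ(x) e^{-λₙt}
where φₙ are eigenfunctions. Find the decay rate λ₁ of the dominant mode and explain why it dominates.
Eigenvalues: λₙ = 2n²π²/4².
First three modes:
  n=1: λ₁ = 2π²/4² ≈ 1.234
  n=2: λ₂ = 8π²/4² ≈ 4.935 (4× faster decay)
  n=3: λ₃ = 18π²/4² ≈ 11.103 (9× faster decay)
As t → ∞, higher modes decay exponentially faster. The n=1 mode dominates: T ~ c₁ sin(πx/4) e^{-λ₁t}.
Decay rate: λ₁ = 2π²/4² ≈ 1.234.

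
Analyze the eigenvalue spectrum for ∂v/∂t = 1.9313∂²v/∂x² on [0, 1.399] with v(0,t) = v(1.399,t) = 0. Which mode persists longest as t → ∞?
Eigenvalues: λₙ = 1.9313n²π²/1.399².
First three modes:
  n=1: λ₁ = 1.9313π²/1.399² ≈ 9.739
  n=2: λ₂ = 7.7252π²/1.399² ≈ 38.956 (4× faster decay)
  n=3: λ₃ = 17.3817π²/1.399² ≈ 87.651 (9× faster decay)
As t → ∞, higher modes decay exponentially faster. The n=1 mode dominates: v ~ c₁ sin(πx/1.399) e^{-λ₁t}.
Decay rate: λ₁ = 1.9313π²/1.399² ≈ 9.739.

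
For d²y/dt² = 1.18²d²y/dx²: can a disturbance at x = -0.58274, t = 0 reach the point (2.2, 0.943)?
No. The domain of dependence is [1.08726, 3.31274], and -0.58274 is outside this interval.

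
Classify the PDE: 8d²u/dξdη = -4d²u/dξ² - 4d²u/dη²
Rewriting in standard form: 4d²u/dξ² + 8d²u/dξdη + 4d²u/dη² = 0. A = 4, B = 8, C = 4. Discriminant B² - 4AC = 0. Since 0 = 0, parabolic.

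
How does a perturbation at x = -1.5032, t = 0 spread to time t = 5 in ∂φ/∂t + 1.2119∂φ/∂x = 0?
At x = 4.5563. The characteristic carries data from (-1.5032, 0) to (4.5563, 5).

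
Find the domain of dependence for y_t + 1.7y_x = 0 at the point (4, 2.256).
A single point: x = 0.1648. The characteristic through (4, 2.256) is x - 1.7t = const, so x = 4 - 1.7·2.256 = 0.1648.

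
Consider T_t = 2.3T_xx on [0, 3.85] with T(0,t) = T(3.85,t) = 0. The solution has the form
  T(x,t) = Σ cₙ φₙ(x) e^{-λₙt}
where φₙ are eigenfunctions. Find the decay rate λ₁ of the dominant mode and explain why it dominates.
Eigenvalues: λₙ = 2.3n²π²/3.85².
First three modes:
  n=1: λ₁ = 2.3π²/3.85² ≈ 1.531
  n=2: λ₂ = 9.2π²/3.85² ≈ 6.126 (4× faster decay)
  n=3: λ₃ = 20.7π²/3.85² ≈ 13.783 (9× faster decay)
As t → ∞, higher modes decay exponentially faster. The n=1 mode dominates: T ~ c₁ sin(πx/3.85) e^{-λ₁t}.
Decay rate: λ₁ = 2.3π²/3.85² ≈ 1.531.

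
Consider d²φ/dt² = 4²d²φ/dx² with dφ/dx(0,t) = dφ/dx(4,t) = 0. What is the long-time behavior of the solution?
As t → ∞, φ oscillates about a mean that drifts linearly in t (generically unbounded; no decay). There is no damping, so the nonconstant modes persist as standing waves (energy conserved, no decay). But with Neumann conditions at both ends the constant mode has eigenvalue 0: the spatial mean M(t) of φ satisfies M'' = 0, so M(t) = M(0) + M'(0)·t. Unless the initial velocity has zero mean (∫φ_t(x,0)dx = 0), the solution grows linearly in t (unbounded, though not exponentially); if it does have zero mean, the solution stays bounded and simply oscillates.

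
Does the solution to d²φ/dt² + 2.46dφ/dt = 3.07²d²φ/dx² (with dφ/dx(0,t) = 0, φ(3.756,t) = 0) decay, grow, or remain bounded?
φ → 0. Damping (γ=2.46) dissipates energy; oscillations decay exponentially.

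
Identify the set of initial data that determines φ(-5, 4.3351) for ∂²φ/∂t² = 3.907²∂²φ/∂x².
Domain of dependence: [-21.9372357, 11.9372357]. Signals travel at speed 3.907, so data within |x - -5| ≤ 3.907·4.3351 = 16.9372357 can reach the point.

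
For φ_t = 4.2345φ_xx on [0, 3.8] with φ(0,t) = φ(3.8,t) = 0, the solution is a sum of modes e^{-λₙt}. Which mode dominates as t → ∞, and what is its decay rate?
Eigenvalues: λₙ = 4.2345n²π²/3.8².
First three modes:
  n=1: λ₁ = 4.2345π²/3.8² ≈ 2.894
  n=2: λ₂ = 16.938π²/3.8² ≈ 11.577 (4× faster decay)
  n=3: λ₃ = 38.1105π²/3.8² ≈ 26.048 (9× faster decay)
As t → ∞, higher modes decay exponentially faster. The n=1 mode dominates: φ ~ c₁ sin(πx/3.8) e^{-λ₁t}.
Decay rate: λ₁ = 4.2345π²/3.8² ≈ 2.894.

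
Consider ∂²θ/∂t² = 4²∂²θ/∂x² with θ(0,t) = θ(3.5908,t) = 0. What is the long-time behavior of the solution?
As t → ∞, θ oscillates (no decay). Energy is conserved; the solution oscillates indefinitely as standing waves.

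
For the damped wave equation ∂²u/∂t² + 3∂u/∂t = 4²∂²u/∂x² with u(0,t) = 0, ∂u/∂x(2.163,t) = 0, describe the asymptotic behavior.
u → 0. Damping (γ=3) dissipates energy; oscillations decay exponentially.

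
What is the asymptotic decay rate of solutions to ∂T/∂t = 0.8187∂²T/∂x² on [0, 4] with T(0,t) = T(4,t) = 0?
Eigenvalues: λₙ = 0.8187n²π²/4².
First three modes:
  n=1: λ₁ = 0.8187π²/4² ≈ 0.505
  n=2: λ₂ = 3.2748π²/4² ≈ 2.02 (4× faster decay)
  n=3: λ₃ = 7.3683π²/4² ≈ 4.545 (9× faster decay)
As t → ∞, higher modes decay exponentially faster. The n=1 mode dominates: T ~ c₁ sin(πx/4) e^{-λ₁t}.
Decay rate: λ₁ = 0.8187π²/4² ≈ 0.505.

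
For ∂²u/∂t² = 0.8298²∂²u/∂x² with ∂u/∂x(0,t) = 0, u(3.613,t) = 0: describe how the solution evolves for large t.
u oscillates (no decay). Energy is conserved; the solution oscillates indefinitely as standing waves.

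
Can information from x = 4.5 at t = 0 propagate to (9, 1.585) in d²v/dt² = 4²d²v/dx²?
Yes. The domain of dependence is [2.66, 15.34], and 4.5 ∈ [2.66, 15.34].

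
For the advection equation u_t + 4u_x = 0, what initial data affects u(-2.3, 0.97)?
A single point: x = -6.18. The characteristic through (-2.3, 0.97) is x - 4t = const, so x = -2.3 - 4·0.97 = -6.18.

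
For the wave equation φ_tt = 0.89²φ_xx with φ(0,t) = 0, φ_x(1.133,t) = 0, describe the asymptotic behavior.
φ oscillates (no decay). Energy is conserved; the solution oscillates indefinitely as standing waves.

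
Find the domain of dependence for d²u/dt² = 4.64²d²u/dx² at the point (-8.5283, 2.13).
Domain of dependence: [-18.4115, 1.3549]. Signals travel at speed 4.64, so data within |x - -8.5283| ≤ 4.64·2.13 = 9.8832 can reach the point.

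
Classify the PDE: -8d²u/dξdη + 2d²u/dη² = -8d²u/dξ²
Rewriting in standard form: 8d²u/dξ² - 8d²u/dξdη + 2d²u/dη² = 0. A = 8, B = -8, C = 2. Discriminant B² - 4AC = 0. Since 0 = 0, parabolic.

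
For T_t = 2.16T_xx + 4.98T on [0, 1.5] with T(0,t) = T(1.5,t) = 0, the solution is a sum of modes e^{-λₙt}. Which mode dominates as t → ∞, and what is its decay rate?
Eigenvalues: λₙ = 2.16n²π²/1.5² - 4.98.
First three modes:
  n=1: λ₁ = 2.16π²/1.5² - 4.98 ≈ 4.495
  n=2: λ₂ = 8.64π²/1.5² - 4.98 ≈ 32.919
  n=3: λ₃ = 19.44π²/1.5² - 4.98 ≈ 80.293
Since 2.16π²/1.5² ≈ 9.475 > 4.98, all λₙ > 0.
The n=1 mode decays slowest → dominates as t → ∞.
Asymptotic: T ~ c₁ sin(πx/1.5) e^{-λ₁t} with decay rate λ₁ ≈ 4.495.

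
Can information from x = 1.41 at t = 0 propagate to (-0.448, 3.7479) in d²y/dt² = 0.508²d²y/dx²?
Yes. The domain of dependence is [-2.3519332, 1.4559332], and 1.41 ∈ [-2.3519332, 1.4559332].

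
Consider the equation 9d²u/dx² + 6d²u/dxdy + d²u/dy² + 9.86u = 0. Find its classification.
Parabolic. (A = 9, B = 6, C = 1 gives B² - 4AC = 0.)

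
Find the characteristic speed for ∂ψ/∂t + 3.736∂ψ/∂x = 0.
Speed = 3.736. Information travels along x - 3.736t = const (rightward).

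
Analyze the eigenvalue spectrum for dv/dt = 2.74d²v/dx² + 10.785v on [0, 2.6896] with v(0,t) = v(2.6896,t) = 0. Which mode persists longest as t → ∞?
Eigenvalues: λₙ = 2.74n²π²/2.6896² - 10.785.
First three modes:
  n=1: λ₁ = 2.74π²/2.6896² - 10.785 ≈ -7.047
  n=2: λ₂ = 10.96π²/2.6896² - 10.785 ≈ 4.168
  n=3: λ₃ = 24.66π²/2.6896² - 10.785 ≈ 22.86
Since 2.74π²/2.6896² ≈ 3.738 < 10.785, λ₁ < 0.
The n=1 mode grows fastest (−λₙ is largest for n=1) → dominates.
Asymptotic: v ~ c₁ sin(πx/2.6896) e^{7.047t} (exponential growth at rate −λ₁ ≈ 7.047).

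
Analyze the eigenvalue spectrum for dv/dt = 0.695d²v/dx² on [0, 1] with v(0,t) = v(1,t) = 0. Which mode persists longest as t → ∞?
Eigenvalues: λₙ = 0.695n²π².
First three modes:
  n=1: λ₁ = 0.695π² ≈ 6.859
  n=2: λ₂ = 2.78π² ≈ 27.438 (4× faster decay)
  n=3: λ₃ = 6.255π² ≈ 61.734 (9× faster decay)
As t → ∞, higher modes decay exponentially faster. The n=1 mode dominates: v ~ c₁ sin(πx) e^{-λ₁t}.
Decay rate: λ₁ = 0.695π² ≈ 6.859.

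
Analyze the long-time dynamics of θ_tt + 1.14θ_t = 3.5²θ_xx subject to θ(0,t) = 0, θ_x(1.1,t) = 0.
Long-time behavior: θ → 0. Damping (γ=1.14) dissipates energy; oscillations decay exponentially.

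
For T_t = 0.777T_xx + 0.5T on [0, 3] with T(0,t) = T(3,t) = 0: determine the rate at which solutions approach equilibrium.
Eigenvalues: λₙ = 0.777n²π²/3² - 0.5.
First three modes:
  n=1: λ₁ = 0.777π²/3² - 0.5 ≈ 0.352
  n=2: λ₂ = 3.108π²/3² - 0.5 ≈ 2.908
  n=3: λ₃ = 6.993π²/3² - 0.5 ≈ 7.169
Since 0.777π²/3² ≈ 0.852 > 0.5, all λₙ > 0.
The n=1 mode decays slowest → dominates as t → ∞.
Asymptotic: T ~ c₁ sin(πx/3) e^{-λ₁t} with decay rate λ₁ ≈ 0.352.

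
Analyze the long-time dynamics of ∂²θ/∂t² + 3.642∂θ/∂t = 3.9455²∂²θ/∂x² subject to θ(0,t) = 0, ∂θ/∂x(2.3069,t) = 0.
Long-time behavior: θ → 0. Damping (γ=3.642) dissipates energy; oscillations decay exponentially.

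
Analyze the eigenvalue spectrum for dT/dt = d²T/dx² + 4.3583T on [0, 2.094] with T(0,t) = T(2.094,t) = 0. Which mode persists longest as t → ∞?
Eigenvalues: λₙ = n²π²/2.094² - 4.3583.
First three modes:
  n=1: λ₁ = π²/2.094² - 4.3583 ≈ -2.107
  n=2: λ₂ = 4π²/2.094² - 4.3583 ≈ 4.645
  n=3: λ₃ = 9π²/2.094² - 4.3583 ≈ 15.899
Since π²/2.094² ≈ 2.251 < 4.3583, λ₁ < 0.
The n=1 mode grows fastest (−λₙ is largest for n=1) → dominates.
Asymptotic: T ~ c₁ sin(πx/2.094) e^{2.107t} (exponential growth at rate −λ₁ ≈ 2.107).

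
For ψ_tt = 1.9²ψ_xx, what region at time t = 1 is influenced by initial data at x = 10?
Domain of influence: [8.1, 11.9]. Data at x = 10 spreads outward at speed 1.9.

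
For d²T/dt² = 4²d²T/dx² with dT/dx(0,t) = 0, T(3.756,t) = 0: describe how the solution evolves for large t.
T oscillates (no decay). Energy is conserved; the solution oscillates indefinitely as standing waves.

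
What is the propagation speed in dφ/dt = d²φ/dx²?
Infinite. The heat equation is parabolic, not hyperbolic, so disturbances propagate instantly.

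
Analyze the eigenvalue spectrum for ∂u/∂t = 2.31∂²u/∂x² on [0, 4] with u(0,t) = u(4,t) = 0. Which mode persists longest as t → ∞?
Eigenvalues: λₙ = 2.31n²π²/4².
First three modes:
  n=1: λ₁ = 2.31π²/4² ≈ 1.425
  n=2: λ₂ = 9.24π²/4² ≈ 5.7 (4× faster decay)
  n=3: λ₃ = 20.79π²/4² ≈ 12.824 (9× faster decay)
As t → ∞, higher modes decay exponentially faster. The n=1 mode dominates: u ~ c₁ sin(πx/4) e^{-λ₁t}.
Decay rate: λ₁ = 2.31π²/4² ≈ 1.425.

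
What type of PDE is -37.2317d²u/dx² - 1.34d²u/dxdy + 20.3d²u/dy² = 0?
With A = -37.2317, B = -1.34, C = 20.3, the discriminant is 3025.00964. This is a hyperbolic PDE.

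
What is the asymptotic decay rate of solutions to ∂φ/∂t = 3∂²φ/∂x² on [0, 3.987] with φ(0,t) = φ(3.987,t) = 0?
Eigenvalues: λₙ = 3n²π²/3.987².
First three modes:
  n=1: λ₁ = 3π²/3.987² ≈ 1.863
  n=2: λ₂ = 12π²/3.987² ≈ 7.451 (4× faster decay)
  n=3: λ₃ = 27π²/3.987² ≈ 16.764 (9× faster decay)
As t → ∞, higher modes decay exponentially faster. The n=1 mode dominates: φ ~ c₁ sin(πx/3.987) e^{-λ₁t}.
Decay rate: λ₁ = 3π²/3.987² ≈ 1.863.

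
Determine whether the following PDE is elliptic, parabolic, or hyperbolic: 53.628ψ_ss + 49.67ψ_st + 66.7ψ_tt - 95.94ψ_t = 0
Coefficients: A = 53.628, B = 49.67, C = 66.7. B² - 4AC = -11840.8415, which is negative, so the equation is elliptic.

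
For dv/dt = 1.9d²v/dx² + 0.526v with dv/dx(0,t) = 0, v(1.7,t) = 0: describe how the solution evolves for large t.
v → 0. Diffusion dominates reaction (r=0.526 < κπ²/(4L²)≈1.62); solution decays.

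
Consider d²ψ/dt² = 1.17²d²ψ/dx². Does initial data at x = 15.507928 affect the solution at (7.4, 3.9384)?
No. The domain of dependence is [2.792072, 12.007928], and 15.507928 is outside this interval.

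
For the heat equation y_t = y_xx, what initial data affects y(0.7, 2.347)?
The entire real line. The heat equation has infinite propagation speed: any initial disturbance instantly affects all points (though exponentially small far away).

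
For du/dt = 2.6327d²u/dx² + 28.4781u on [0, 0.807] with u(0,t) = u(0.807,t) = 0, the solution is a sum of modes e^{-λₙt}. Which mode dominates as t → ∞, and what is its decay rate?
Eigenvalues: λₙ = 2.6327n²π²/0.807² - 28.4781.
First three modes:
  n=1: λ₁ = 2.6327π²/0.807² - 28.4781 ≈ 11.42
  n=2: λ₂ = 10.5308π²/0.807² - 28.4781 ≈ 131.115
  n=3: λ₃ = 23.6943π²/0.807² - 28.4781 ≈ 330.606
Since 2.6327π²/0.807² ≈ 39.898 > 28.4781, all λₙ > 0.
The n=1 mode decays slowest → dominates as t → ∞.
Asymptotic: u ~ c₁ sin(πx/0.807) e^{-λ₁t} with decay rate λ₁ ≈ 11.42.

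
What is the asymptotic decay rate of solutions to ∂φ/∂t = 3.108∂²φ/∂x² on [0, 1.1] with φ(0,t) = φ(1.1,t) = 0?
Eigenvalues: λₙ = 3.108n²π²/1.1².
First three modes:
  n=1: λ₁ = 3.108π²/1.1² ≈ 25.351
  n=2: λ₂ = 12.432π²/1.1² ≈ 101.404 (4× faster decay)
  n=3: λ₃ = 27.972π²/1.1² ≈ 228.159 (9× faster decay)
As t → ∞, higher modes decay exponentially faster. The n=1 mode dominates: φ ~ c₁ sin(πx/1.1) e^{-λ₁t}.
Decay rate: λ₁ = 3.108π²/1.1² ≈ 25.351.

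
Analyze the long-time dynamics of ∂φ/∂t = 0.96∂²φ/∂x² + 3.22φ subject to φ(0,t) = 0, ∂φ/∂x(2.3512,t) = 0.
Long-time behavior: φ grows unboundedly. Reaction dominates diffusion (r=3.22 > κπ²/(4L²)≈0.43); solution grows exponentially.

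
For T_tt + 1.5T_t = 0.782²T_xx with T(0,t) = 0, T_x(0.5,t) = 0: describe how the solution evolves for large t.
T → 0. Damping (γ=1.5) dissipates energy; oscillations decay exponentially.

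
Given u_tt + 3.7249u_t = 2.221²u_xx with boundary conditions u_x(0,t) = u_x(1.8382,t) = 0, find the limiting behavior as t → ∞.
u → constant (steady state). Damping (γ=3.7249) dissipates the nonconstant modes; with Neumann BCs the spatial average obeys M''+γM'=0 and tends to a finite limit.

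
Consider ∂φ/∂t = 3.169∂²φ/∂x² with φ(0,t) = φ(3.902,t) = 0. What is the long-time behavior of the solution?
As t → ∞, φ → 0. Heat diffuses out through both boundaries.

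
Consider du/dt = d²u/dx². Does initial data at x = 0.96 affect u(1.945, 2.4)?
Yes, for any finite x. The heat equation has infinite propagation speed, so all initial data affects all points at any t > 0.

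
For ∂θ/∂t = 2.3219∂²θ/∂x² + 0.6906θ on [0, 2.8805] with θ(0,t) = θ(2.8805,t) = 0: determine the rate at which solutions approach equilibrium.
Eigenvalues: λₙ = 2.3219n²π²/2.8805² - 0.6906.
First three modes:
  n=1: λ₁ = 2.3219π²/2.8805² - 0.6906 ≈ 2.071
  n=2: λ₂ = 9.2876π²/2.8805² - 0.6906 ≈ 10.357
  n=3: λ₃ = 20.8971π²/2.8805² - 0.6906 ≈ 24.166
Since 2.3219π²/2.8805² ≈ 2.762 > 0.6906, all λₙ > 0.
The n=1 mode decays slowest → dominates as t → ∞.
Asymptotic: θ ~ c₁ sin(πx/2.8805) e^{-λ₁t} with decay rate λ₁ ≈ 2.071.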